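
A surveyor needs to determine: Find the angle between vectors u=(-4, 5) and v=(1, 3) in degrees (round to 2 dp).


u.v = 11, |u| = sqrt(41) = 6.4031, |v| = sqrt(10) = 3.1623
cos(theta) = u.v/(|u||v|) = 11/sqrt(410) = 0.543251
theta = acos(0.543251) = 57.09 degrees

57.09 degrees


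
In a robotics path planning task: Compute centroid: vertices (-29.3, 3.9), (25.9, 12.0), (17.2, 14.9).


Centroid = ((x_A+x_B+x_C)/3, (y_A+y_B+y_C)/3)
= (((-29.3)+25.9+17.2)/3, (3.9+12+14.9)/3)
= (4.6, 10.2667)

(4.6, 10.2667)


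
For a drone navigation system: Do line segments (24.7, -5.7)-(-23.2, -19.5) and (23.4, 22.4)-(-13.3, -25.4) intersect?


Cross products: d1=1093.41, d2=-689.75, d3=-1363.93, d4=419.23
d1*d2 < 0 and d3*d4 < 0? yes

Yes, they intersect


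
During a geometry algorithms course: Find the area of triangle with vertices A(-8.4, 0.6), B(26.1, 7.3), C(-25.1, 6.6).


Area = |x_A(y_B-y_C) + x_B(y_C-y_A) + x_C(y_A-y_B)|/2
= |(-5.88) + 156.6 + 168.17|/2
= 318.89/2 = 159.445

159.445


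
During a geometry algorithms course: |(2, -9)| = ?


|u| = sqrt(2^2 + (-9)^2) = sqrt(85) = 9.2195

9.2195


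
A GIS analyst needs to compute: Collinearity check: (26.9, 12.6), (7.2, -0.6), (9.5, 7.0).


Cross product: (7.2-26.9)*(7-12.6) - ((-0.6)-12.6)*(9.5-26.9)
= -119.36

No, not collinear


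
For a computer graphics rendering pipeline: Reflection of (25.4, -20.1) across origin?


Reflection over origin: (x,y) -> (-x,-y)
(25.4, -20.1) -> (-25.4, 20.1)

(-25.4, 20.1)


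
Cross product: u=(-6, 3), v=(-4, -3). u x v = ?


u x v = u_x*v_y - u_y*v_x = (-6)*(-3) - 3*(-4)
= 18 - (-12) = 30

30


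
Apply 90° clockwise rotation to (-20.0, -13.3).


90° CW: (x,y) -> (y, -x)
(-20,-13.3) -> (-13.3, 20)

(-13.3, 20)


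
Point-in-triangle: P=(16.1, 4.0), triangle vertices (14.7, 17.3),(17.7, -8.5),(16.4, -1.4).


Cross products: AB x AP = -3.78, BC x BP = -4.89, CA x CP = -3.57
All same sign? yes

Yes, inside


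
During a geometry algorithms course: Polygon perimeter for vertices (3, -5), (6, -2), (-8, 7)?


Sides: (3, -5)->(6, -2): sqrt(18) = 4.242641, (6, -2)->(-8, 7): sqrt(277) = 16.643317, (-8, 7)->(3, -5): sqrt(265) = 16.278821
Sum = 37.164779
Perimeter = 37.1648

37.1648


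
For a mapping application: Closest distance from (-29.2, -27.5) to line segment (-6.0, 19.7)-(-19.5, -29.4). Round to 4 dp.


Project P onto AB: t = 1 (clamped to [0,1])
Closest point on segment: (-19.5, -29.4)
Distance: 9.8843

9.8843


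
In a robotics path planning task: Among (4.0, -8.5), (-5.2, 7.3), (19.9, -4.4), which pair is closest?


d(P0,P1) = 18.2833, d(P0,P2) = 16.4201, d(P1,P2) = 27.693
Closest: P0 and P2

Closest pair: (4.0, -8.5) and (19.9, -4.4), distance = 16.4201


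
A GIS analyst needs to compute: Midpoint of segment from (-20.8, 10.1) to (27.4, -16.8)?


M = (((-20.8)+27.4)/2, (10.1+(-16.8))/2)
= (3.3, -3.35)

(3.3, -3.35)


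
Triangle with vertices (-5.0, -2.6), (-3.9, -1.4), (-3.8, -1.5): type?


Side lengths squared: AB^2=2.65, BC^2=0.02, CA^2=2.65
Sorted: [0.02, 2.65, 2.65]
By sides: Isosceles, By angles: Acute

Isosceles, Acute


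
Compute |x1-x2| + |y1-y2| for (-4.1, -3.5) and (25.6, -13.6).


|(-4.1)-25.6| + |(-3.5)-(-13.6)| = 29.7 + 10.1 = 39.8

39.8


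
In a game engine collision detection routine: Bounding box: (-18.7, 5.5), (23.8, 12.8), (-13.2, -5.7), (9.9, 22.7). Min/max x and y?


x range: [-18.7, 23.8]
y range: [-5.7, 22.7]
Bounding box: (-18.7,-5.7) to (23.8,22.7)

(-18.7,-5.7) to (23.8,22.7)


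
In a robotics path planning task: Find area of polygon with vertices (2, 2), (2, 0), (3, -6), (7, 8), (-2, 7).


Shoelace sum: (2*0 - 2*2) + (2*(-6) - 3*0) + (3*8 - 7*(-6)) + (7*7 - (-2)*8) + ((-2)*2 - 2*7)
= 97
Area = |97|/2 = 48.5

48.5


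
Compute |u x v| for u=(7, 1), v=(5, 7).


|u x v| = |7*7 - 1*5|
= |49 - 5| = 44

44


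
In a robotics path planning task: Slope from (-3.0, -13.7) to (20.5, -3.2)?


slope = (y2-y1)/(x2-x1) = ((-3.2)-(-13.7))/(20.5-(-3)) = 10.5/23.5 = 0.4468

0.4468


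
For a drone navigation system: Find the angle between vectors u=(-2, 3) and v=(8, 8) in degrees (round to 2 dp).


u.v = 8, |u| = sqrt(13) = 3.6056, |v| = sqrt(128) = 11.3137
cos(theta) = u.v/(|u||v|) = 8/sqrt(1664) = 0.196116
theta = acos(0.196116) = 78.69 degrees

78.69 degrees


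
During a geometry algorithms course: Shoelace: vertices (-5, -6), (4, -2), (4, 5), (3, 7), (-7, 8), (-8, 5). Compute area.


Shoelace sum: ((-5)*(-2) - 4*(-6)) + (4*5 - 4*(-2)) + (4*7 - 3*5) + (3*8 - (-7)*7) + ((-7)*5 - (-8)*8) + ((-8)*(-6) - (-5)*5)
= 250
Area = |250|/2 = 125

125


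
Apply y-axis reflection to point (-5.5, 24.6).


Reflection over y-axis: (x,y) -> (-x,y)
(-5.5, 24.6) -> (5.5, 24.6)

(5.5, 24.6)


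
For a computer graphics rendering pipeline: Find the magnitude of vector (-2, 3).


|u| = sqrt((-2)^2 + 3^2) = sqrt(13) = 3.6056

3.6056


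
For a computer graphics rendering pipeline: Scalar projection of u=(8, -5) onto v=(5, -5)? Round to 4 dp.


u.v = 65, |v| = sqrt(50) = 7.0711
Scalar projection = u.v / |v| = 65 / sqrt(50) = 9.1924

9.1924


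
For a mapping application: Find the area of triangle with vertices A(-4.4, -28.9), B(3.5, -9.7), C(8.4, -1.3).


Area = |x_A(y_B-y_C) + x_B(y_C-y_A) + x_C(y_A-y_B)|/2
= |36.96 + 96.6 + (-161.28)|/2
= 27.72/2 = 13.86

13.86


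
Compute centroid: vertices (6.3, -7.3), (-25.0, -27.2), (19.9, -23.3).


Centroid = ((x_A+x_B+x_C)/3, (y_A+y_B+y_C)/3)
= ((6.3+(-25)+19.9)/3, ((-7.3)+(-27.2)+(-23.3))/3)
= (0.4, -19.2667)

(0.4, -19.2667)


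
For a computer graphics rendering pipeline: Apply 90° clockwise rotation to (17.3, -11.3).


90° CW: (x,y) -> (y, -x)
(17.3,-11.3) -> (-11.3, -17.3)

(-11.3, -17.3)


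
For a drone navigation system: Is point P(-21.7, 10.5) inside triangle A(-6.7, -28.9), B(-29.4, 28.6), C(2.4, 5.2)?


Cross products: AB x AP = -31.88, BC x BP = -395.4, CA x CP = -870.04
All same sign? yes

Yes, inside


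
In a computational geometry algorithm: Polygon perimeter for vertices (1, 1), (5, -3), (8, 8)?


Sides: (1, 1)->(5, -3): sqrt(32) = 5.656854, (5, -3)->(8, 8): sqrt(130) = 11.401754, (8, 8)->(1, 1): sqrt(98) = 9.899495
Sum = 26.958103
Perimeter = 26.9581

26.9581


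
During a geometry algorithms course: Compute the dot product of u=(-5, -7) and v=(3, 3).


u . v = u_x*v_x + u_y*v_y = (-5)*3 + (-7)*3
= (-15) + (-21) = -36

-36


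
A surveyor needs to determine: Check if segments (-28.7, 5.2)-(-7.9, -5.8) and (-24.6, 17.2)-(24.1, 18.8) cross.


Cross products: d1=-577.84, d2=-1146.82, d3=294.7, d4=863.68
d1*d2 < 0 and d3*d4 < 0? no

No, they don't intersect


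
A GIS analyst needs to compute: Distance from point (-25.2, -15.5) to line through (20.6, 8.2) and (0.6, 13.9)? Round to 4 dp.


|cross product| = 735.06
|line direction| = sqrt(432.49) = 20.7964
Distance = 735.06/sqrt(432.49) = 35.3456

35.3456


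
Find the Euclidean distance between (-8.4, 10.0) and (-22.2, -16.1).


dx=-13.8, dy=-26.1
d^2 = (-13.8)^2 + (-26.1)^2 = 871.65
d = sqrt(871.65) = 29.5237

29.5237


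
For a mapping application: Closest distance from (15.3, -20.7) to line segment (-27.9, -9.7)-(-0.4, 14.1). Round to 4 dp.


Project P onto AB: t = 0.7002 (clamped to [0,1])
Closest point on segment: (-8.6434, 6.9657)
Distance: 36.5879

36.5879


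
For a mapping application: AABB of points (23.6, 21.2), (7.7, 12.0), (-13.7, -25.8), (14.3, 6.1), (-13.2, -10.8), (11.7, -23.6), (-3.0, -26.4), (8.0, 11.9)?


x range: [-13.7, 23.6]
y range: [-26.4, 21.2]
Bounding box: (-13.7,-26.4) to (23.6,21.2)

(-13.7,-26.4) to (23.6,21.2)


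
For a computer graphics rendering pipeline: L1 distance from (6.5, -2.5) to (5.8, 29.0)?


|6.5-5.8| + |(-2.5)-29| = 0.7 + 31.5 = 32.2

32.2


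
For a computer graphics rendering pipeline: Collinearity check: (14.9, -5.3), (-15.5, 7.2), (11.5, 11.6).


Cross product: ((-15.5)-14.9)*(11.6-(-5.3)) - (7.2-(-5.3))*(11.5-14.9)
= -471.26

No, not collinear


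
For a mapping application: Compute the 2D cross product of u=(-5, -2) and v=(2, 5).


u x v = u_x*v_y - u_y*v_x = (-5)*5 - (-2)*2
= (-25) - (-4) = -21

-21


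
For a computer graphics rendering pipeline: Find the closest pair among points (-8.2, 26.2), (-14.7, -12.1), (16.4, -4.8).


d(P0,P1) = 38.8477, d(P0,P2) = 39.5747, d(P1,P2) = 31.9453
Closest: P1 and P2

Closest pair: (-14.7, -12.1) and (16.4, -4.8), distance = 31.9453


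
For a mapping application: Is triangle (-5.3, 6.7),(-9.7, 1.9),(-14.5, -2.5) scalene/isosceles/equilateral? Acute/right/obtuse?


Side lengths squared: AB^2=42.4, BC^2=42.4, CA^2=169.28
Sorted: [42.4, 42.4, 169.28]
By sides: Isosceles, By angles: Obtuse

Isosceles, Obtuse


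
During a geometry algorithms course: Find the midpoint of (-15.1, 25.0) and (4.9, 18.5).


M = (((-15.1)+4.9)/2, (25+18.5)/2)
= (-5.1, 21.75)

(-5.1, 21.75)


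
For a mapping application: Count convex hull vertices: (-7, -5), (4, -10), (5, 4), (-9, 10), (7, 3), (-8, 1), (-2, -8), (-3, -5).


Convex hull vertices (CCW): (-9, 10), (-8, 1), (-7, -5), (-2, -8), (4, -10), (7, 3), (5, 4)
Count = 7

7


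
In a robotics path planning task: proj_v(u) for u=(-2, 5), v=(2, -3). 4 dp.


u.v = -19, |v| = sqrt(13) = 3.6056
Scalar projection = u.v / |v| = -19 / sqrt(13) = -5.2697

-5.2697


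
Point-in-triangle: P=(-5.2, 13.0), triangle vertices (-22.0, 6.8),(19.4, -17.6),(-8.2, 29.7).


Cross products: AB x AP = 666.6, BC x BP = 319.02, CA x CP = 299.16
All same sign? yes

Yes, inside


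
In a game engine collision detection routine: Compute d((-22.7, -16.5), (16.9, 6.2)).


dx=39.6, dy=22.7
d^2 = 39.6^2 + 22.7^2 = 2083.45
d = sqrt(2083.45) = 45.6448

45.6448


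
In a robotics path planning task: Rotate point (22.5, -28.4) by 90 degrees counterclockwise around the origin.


90° CCW: (x,y) -> (-y, x)
(22.5,-28.4) -> (28.4, 22.5)

(28.4, 22.5)


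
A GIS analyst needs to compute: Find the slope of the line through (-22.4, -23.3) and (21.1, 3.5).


slope = (y2-y1)/(x2-x1) = (3.5-(-23.3))/(21.1-(-22.4)) = 26.8/43.5 = 0.6161

0.6161


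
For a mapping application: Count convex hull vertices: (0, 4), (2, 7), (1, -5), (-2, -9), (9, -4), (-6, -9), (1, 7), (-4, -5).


Convex hull vertices (CCW): (-6, -9), (-2, -9), (9, -4), (2, 7), (1, 7)
Count = 5

5


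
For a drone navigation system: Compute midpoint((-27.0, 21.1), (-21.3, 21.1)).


M = (((-27)+(-21.3))/2, (21.1+21.1)/2)
= (-24.15, 21.1)

(-24.15, 21.1)


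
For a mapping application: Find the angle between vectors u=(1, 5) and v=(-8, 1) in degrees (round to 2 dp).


u.v = -3, |u| = sqrt(26) = 5.099, |v| = sqrt(65) = 8.0623
cos(theta) = u.v/(|u||v|) = -3/sqrt(1690) = -0.072976
theta = acos(-0.072976) = 94.18 degrees

94.18 degrees


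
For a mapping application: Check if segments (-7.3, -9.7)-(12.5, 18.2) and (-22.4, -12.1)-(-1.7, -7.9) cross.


Cross products: d1=-13.74, d2=480.63, d3=373.77, d4=-120.6
d1*d2 < 0 and d3*d4 < 0? yes

Yes, they intersect


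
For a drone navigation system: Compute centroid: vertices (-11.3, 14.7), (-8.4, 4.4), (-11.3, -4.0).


Centroid = ((x_A+x_B+x_C)/3, (y_A+y_B+y_C)/3)
= (((-11.3)+(-8.4)+(-11.3))/3, (14.7+4.4+(-4))/3)
= (-10.3333, 5.0333)

(-10.3333, 5.0333)


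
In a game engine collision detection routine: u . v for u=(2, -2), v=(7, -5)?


u . v = u_x*v_x + u_y*v_y = 2*7 + (-2)*(-5)
= 14 + 10 = 24

24


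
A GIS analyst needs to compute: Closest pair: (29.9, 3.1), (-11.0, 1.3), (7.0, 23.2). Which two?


d(P0,P1) = 40.9396, d(P0,P2) = 30.47, d(P1,P2) = 28.348
Closest: P1 and P2

Closest pair: (-11.0, 1.3) and (7.0, 23.2), distance = 28.348


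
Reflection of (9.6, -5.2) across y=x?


Reflection over y=x: (x,y) -> (y,x)
(9.6, -5.2) -> (-5.2, 9.6)

(-5.2, 9.6)


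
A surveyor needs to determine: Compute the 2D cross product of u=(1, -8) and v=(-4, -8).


u x v = u_x*v_y - u_y*v_x = 1*(-8) - (-8)*(-4)
= (-8) - 32 = -40

-40


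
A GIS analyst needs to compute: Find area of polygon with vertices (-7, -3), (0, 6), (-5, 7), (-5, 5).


Shoelace sum: ((-7)*6 - 0*(-3)) + (0*7 - (-5)*6) + ((-5)*5 - (-5)*7) + ((-5)*(-3) - (-7)*5)
= 48
Area = |48|/2 = 24

24


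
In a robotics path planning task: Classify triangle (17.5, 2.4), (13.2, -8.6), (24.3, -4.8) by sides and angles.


Side lengths squared: AB^2=139.49, BC^2=137.65, CA^2=98.08
Sorted: [98.08, 137.65, 139.49]
By sides: Scalene, By angles: Acute

Scalene, Acute


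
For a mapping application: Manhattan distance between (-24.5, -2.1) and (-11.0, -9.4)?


|(-24.5)-(-11)| + |(-2.1)-(-9.4)| = 13.5 + 7.3 = 20.8

20.8


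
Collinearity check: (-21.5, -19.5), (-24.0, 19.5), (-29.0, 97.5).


Cross product: ((-24)-(-21.5))*(97.5-(-19.5)) - (19.5-(-19.5))*((-29)-(-21.5))
= 0

Yes, collinear


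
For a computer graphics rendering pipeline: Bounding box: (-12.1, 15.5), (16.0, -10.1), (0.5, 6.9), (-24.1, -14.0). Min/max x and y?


x range: [-24.1, 16]
y range: [-14, 15.5]
Bounding box: (-24.1,-14) to (16,15.5)

(-24.1,-14) to (16,15.5)


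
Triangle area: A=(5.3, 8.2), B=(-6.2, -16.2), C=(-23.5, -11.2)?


Area = |x_A(y_B-y_C) + x_B(y_C-y_A) + x_C(y_A-y_B)|/2
= |(-26.5) + 120.28 + (-573.4)|/2
= 479.62/2 = 239.81

239.81


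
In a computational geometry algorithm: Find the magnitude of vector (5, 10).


|u| = sqrt(5^2 + 10^2) = sqrt(125) = 11.1803

11.1803


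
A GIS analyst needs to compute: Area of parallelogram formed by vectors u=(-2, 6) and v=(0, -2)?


|u x v| = |(-2)*(-2) - 6*0|
= |4 - 0| = 4

4


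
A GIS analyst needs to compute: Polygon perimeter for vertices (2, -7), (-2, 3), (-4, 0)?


Sides: (2, -7)->(-2, 3): sqrt(116) = 10.77033, (-2, 3)->(-4, 0): sqrt(13) = 3.605551, (-4, 0)->(2, -7): sqrt(85) = 9.219544
Sum = 23.595425
Perimeter = 23.5954

23.5954


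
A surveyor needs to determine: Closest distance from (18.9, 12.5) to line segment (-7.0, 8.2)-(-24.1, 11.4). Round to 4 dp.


Project P onto AB: t = 0 (clamped to [0,1])
Closest point on segment: (-7, 8.2)
Distance: 26.2545

26.2545


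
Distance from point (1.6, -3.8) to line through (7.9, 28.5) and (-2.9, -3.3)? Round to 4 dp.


|cross product| = 148.5
|line direction| = sqrt(1127.88) = 33.5839
Distance = 148.5/sqrt(1127.88) = 4.4218

4.4218


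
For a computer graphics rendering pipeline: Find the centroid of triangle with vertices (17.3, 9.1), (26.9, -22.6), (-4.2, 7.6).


Centroid = ((x_A+x_B+x_C)/3, (y_A+y_B+y_C)/3)
= ((17.3+26.9+(-4.2))/3, (9.1+(-22.6)+7.6)/3)
= (13.3333, -1.9667)

(13.3333, -1.9667)


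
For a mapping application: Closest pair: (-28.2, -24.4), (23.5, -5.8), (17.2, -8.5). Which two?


d(P0,P1) = 54.9441, d(P0,P2) = 48.1037, d(P1,P2) = 6.8542
Closest: P1 and P2

Closest pair: (23.5, -5.8) and (17.2, -8.5), distance = 6.8542


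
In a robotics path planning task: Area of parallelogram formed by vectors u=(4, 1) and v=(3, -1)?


|u x v| = |4*(-1) - 1*3|
= |(-4) - 3| = 7

7


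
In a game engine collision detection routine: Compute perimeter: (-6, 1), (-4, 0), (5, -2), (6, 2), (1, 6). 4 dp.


Sides: (-6, 1)->(-4, 0): sqrt(5) = 2.236068, (-4, 0)->(5, -2): sqrt(85) = 9.219544, (5, -2)->(6, 2): sqrt(17) = 4.123106, (6, 2)->(1, 6): sqrt(41) = 6.403124, (1, 6)->(-6, 1): sqrt(74) = 8.602325
Sum = 30.584167
Perimeter = 30.5842

30.5842


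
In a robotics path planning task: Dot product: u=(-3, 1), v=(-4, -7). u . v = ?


u . v = u_x*v_x + u_y*v_y = (-3)*(-4) + 1*(-7)
= 12 + (-7) = 5

5


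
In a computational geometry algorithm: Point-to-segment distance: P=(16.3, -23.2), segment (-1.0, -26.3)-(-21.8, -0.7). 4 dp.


Project P onto AB: t = 0 (clamped to [0,1])
Closest point on segment: (-1, -26.3)
Distance: 17.5756

17.5756


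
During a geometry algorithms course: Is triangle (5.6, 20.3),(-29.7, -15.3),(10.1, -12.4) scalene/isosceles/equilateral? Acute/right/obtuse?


Side lengths squared: AB^2=2513.45, BC^2=1592.45, CA^2=1089.54
Sorted: [1089.54, 1592.45, 2513.45]
By sides: Scalene, By angles: Acute

Scalene, Acute


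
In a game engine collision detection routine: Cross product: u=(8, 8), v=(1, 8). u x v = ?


u x v = u_x*v_y - u_y*v_x = 8*8 - 8*1
= 64 - 8 = 56

56


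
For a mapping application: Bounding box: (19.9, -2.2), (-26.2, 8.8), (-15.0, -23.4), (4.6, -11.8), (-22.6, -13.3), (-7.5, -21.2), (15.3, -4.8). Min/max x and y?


x range: [-26.2, 19.9]
y range: [-23.4, 8.8]
Bounding box: (-26.2,-23.4) to (19.9,8.8)

(-26.2,-23.4) to (19.9,8.8)


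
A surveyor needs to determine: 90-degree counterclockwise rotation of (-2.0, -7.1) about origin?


90° CCW: (x,y) -> (-y, x)
(-2,-7.1) -> (7.1, -2)

(7.1, -2)


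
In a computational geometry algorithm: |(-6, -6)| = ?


|u| = sqrt((-6)^2 + (-6)^2) = sqrt(72) = 8.4853

8.4853


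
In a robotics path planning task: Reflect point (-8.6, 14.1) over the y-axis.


Reflection over y-axis: (x,y) -> (-x,y)
(-8.6, 14.1) -> (8.6, 14.1)

(8.6, 14.1)


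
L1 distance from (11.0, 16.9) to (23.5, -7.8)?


|11-23.5| + |16.9-(-7.8)| = 12.5 + 24.7 = 37.2

37.2


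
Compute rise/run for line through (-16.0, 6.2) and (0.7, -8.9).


slope = (y2-y1)/(x2-x1) = ((-8.9)-6.2)/(0.7-(-16)) = (-15.1)/16.7 = -0.9042

-0.9042


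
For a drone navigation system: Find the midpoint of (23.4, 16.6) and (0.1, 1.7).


M = ((23.4+0.1)/2, (16.6+1.7)/2)
= (11.75, 9.15)

(11.75, 9.15)


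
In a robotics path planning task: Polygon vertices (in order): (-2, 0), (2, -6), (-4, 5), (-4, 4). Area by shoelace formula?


Shoelace sum: ((-2)*(-6) - 2*0) + (2*5 - (-4)*(-6)) + ((-4)*4 - (-4)*5) + ((-4)*0 - (-2)*4)
= 10
Area = |10|/2 = 5

5


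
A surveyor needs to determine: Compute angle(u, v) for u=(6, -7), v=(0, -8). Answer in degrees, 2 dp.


u.v = 56, |u| = sqrt(85) = 9.2195, |v| = sqrt(64) = 8
cos(theta) = u.v/(|u||v|) = 56/sqrt(5440) = 0.759257
theta = acos(0.759257) = 40.6 degrees

40.6 degrees


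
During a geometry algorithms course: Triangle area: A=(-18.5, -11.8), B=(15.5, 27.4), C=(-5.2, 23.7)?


Area = |x_A(y_B-y_C) + x_B(y_C-y_A) + x_C(y_A-y_B)|/2
= |(-68.45) + 550.25 + 203.84|/2
= 685.64/2 = 342.82

342.82


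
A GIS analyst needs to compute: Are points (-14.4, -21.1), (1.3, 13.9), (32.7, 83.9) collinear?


Cross product: (1.3-(-14.4))*(83.9-(-21.1)) - (13.9-(-21.1))*(32.7-(-14.4))
= 0

Yes, collinear


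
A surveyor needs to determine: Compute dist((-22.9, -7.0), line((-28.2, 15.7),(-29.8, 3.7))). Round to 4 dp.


|cross product| = 99.92
|line direction| = sqrt(146.56) = 12.1062
Distance = 99.92/sqrt(146.56) = 8.2536

8.2536


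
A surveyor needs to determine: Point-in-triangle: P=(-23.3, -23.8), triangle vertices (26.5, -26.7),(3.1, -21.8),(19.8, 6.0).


Cross products: AB x AP = 176.16, BC x BP = 700.52, CA x CP = -1609.03
All same sign? no

No, outside


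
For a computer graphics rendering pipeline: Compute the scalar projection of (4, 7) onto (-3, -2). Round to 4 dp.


u.v = -26, |v| = sqrt(13) = 3.6056
Scalar projection = u.v / |v| = -26 / sqrt(13) = -7.2111

-7.2111


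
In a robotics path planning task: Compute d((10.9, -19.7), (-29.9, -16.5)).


dx=-40.8, dy=3.2
d^2 = (-40.8)^2 + 3.2^2 = 1674.88
d = sqrt(1674.88) = 40.9253

40.9253


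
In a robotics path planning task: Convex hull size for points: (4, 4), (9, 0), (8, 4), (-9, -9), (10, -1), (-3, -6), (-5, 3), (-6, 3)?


Convex hull vertices (CCW): (-9, -9), (10, -1), (8, 4), (4, 4), (-6, 3)
Count = 5

5


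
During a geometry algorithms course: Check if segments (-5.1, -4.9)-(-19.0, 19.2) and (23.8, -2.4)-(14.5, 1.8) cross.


Cross products: d1=144.63, d2=-21.12, d3=-731.24, d4=-565.49
d1*d2 < 0 and d3*d4 < 0? no

No, they don't intersect


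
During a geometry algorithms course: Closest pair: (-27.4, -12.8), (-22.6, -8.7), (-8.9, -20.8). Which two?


d(P0,P1) = 6.3127, d(P0,P2) = 20.1556, d(P1,P2) = 18.2784
Closest: P0 and P1

Closest pair: (-27.4, -12.8) and (-22.6, -8.7), distance = 6.3127


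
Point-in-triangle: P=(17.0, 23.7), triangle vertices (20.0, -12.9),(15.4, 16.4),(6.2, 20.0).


Cross products: AB x AP = -80.46, BC x BP = -72.92, CA x CP = 406.38
All same sign? no

No, outside


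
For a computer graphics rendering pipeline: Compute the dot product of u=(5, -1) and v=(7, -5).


u . v = u_x*v_x + u_y*v_y = 5*7 + (-1)*(-5)
= 35 + 5 = 40

40


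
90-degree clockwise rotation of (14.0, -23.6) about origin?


90° CW: (x,y) -> (y, -x)
(14,-23.6) -> (-23.6, -14)

(-23.6, -14)


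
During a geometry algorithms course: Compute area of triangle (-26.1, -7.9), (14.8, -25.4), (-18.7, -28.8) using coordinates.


Area = |x_A(y_B-y_C) + x_B(y_C-y_A) + x_C(y_A-y_B)|/2
= |(-88.74) + (-309.32) + (-327.25)|/2
= 725.31/2 = 362.655

362.655


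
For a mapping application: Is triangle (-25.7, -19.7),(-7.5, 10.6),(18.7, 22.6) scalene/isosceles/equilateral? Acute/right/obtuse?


Side lengths squared: AB^2=1249.33, BC^2=830.44, CA^2=3760.65
Sorted: [830.44, 1249.33, 3760.65]
By sides: Scalene, By angles: Obtuse

Scalene, Obtuse


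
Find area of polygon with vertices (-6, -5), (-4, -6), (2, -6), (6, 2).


Shoelace sum: ((-6)*(-6) - (-4)*(-5)) + ((-4)*(-6) - 2*(-6)) + (2*2 - 6*(-6)) + (6*(-5) - (-6)*2)
= 74
Area = |74|/2 = 37

37


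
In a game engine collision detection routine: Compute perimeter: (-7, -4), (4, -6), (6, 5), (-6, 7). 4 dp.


Sides: (-7, -4)->(4, -6): sqrt(125) = 11.18034, (4, -6)->(6, 5): sqrt(125) = 11.18034, (6, 5)->(-6, 7): sqrt(148) = 12.165525, (-6, 7)->(-7, -4): sqrt(122) = 11.045361
Sum = 45.571566
Perimeter = 45.5716

45.5716


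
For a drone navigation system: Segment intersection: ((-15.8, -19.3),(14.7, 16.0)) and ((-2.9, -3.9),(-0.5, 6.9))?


Cross products: d1=102.36, d2=-142.32, d3=14.33, d4=259.01
d1*d2 < 0 and d3*d4 < 0? no

No, they don't intersect


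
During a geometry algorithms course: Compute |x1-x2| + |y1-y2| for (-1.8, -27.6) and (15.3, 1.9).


|(-1.8)-15.3| + |(-27.6)-1.9| = 17.1 + 29.5 = 46.6

46.6


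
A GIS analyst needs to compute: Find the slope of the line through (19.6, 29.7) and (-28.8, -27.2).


slope = (y2-y1)/(x2-x1) = ((-27.2)-29.7)/((-28.8)-19.6) = (-56.9)/(-48.4) = 1.1756

1.1756


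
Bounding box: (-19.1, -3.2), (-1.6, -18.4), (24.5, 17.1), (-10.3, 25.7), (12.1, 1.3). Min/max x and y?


x range: [-19.1, 24.5]
y range: [-18.4, 25.7]
Bounding box: (-19.1,-18.4) to (24.5,25.7)

(-19.1,-18.4) to (24.5,25.7)


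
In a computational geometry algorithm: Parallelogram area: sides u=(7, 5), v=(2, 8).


|u x v| = |7*8 - 5*2|
= |56 - 10| = 46

46


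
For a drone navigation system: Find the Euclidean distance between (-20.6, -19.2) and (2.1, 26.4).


dx=22.7, dy=45.6
d^2 = 22.7^2 + 45.6^2 = 2594.65
d = sqrt(2594.65) = 50.9377

50.9377


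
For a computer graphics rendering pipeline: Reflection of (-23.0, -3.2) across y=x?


Reflection over y=x: (x,y) -> (y,x)
(-23, -3.2) -> (-3.2, -23)

(-3.2, -23)


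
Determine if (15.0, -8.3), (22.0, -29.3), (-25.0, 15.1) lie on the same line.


Cross product: (22-15)*(15.1-(-8.3)) - ((-29.3)-(-8.3))*((-25)-15)
= -676.2

No, not collinear


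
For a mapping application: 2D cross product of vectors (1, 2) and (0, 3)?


u x v = u_x*v_y - u_y*v_x = 1*3 - 2*0
= 3 - 0 = 3

3


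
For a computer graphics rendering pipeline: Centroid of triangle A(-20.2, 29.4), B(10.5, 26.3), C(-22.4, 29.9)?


Centroid = ((x_A+x_B+x_C)/3, (y_A+y_B+y_C)/3)
= (((-20.2)+10.5+(-22.4))/3, (29.4+26.3+29.9)/3)
= (-10.7, 28.5333)

(-10.7, 28.5333)


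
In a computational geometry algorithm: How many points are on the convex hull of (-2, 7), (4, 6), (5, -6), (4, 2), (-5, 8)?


Convex hull vertices (CCW): (-5, 8), (5, -6), (4, 6)
Count = 3

3


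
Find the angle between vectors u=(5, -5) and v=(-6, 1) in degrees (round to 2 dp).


u.v = -35, |u| = sqrt(50) = 7.0711, |v| = sqrt(37) = 6.0828
cos(theta) = u.v/(|u||v|) = -35/sqrt(1850) = -0.813733
theta = acos(-0.813733) = 144.46 degrees

144.46 degrees


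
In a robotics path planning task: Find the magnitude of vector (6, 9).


|u| = sqrt(6^2 + 9^2) = sqrt(117) = 10.8167

10.8167


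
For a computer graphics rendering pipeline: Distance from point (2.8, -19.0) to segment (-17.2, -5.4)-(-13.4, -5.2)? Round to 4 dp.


Project P onto AB: t = 1 (clamped to [0,1])
Closest point on segment: (-13.4, -5.2)
Distance: 21.281

21.281


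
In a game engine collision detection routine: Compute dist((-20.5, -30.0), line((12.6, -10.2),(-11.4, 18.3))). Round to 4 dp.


|cross product| = 1418.55
|line direction| = sqrt(1388.25) = 37.2592
Distance = 1418.55/sqrt(1388.25) = 38.0724

38.0724


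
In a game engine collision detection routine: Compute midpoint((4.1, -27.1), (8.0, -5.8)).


M = ((4.1+8)/2, ((-27.1)+(-5.8))/2)
= (6.05, -16.45)

(6.05, -16.45)


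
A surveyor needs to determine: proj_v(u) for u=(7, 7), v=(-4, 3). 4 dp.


u.v = -7, |v| = sqrt(25) = 5
Scalar projection = u.v / |v| = -7 / sqrt(25) = -1.4

-1.4


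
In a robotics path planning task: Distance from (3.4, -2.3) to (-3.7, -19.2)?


dx=-7.1, dy=-16.9
d^2 = (-7.1)^2 + (-16.9)^2 = 336.02
d = sqrt(336.02) = 18.3308

18.3308


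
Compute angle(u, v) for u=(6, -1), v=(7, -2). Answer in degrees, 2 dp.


u.v = 44, |u| = sqrt(37) = 6.0828, |v| = sqrt(53) = 7.2801
cos(theta) = u.v/(|u||v|) = 44/sqrt(1961) = 0.993605
theta = acos(0.993605) = 6.48 degrees

6.48 degrees


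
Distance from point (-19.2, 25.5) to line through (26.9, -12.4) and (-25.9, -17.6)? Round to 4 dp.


|cross product| = 2240.84
|line direction| = sqrt(2814.88) = 53.0554
Distance = 2240.84/sqrt(2814.88) = 42.2358

42.2358


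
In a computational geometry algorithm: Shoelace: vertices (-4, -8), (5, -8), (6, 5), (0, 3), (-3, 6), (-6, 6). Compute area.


Shoelace sum: ((-4)*(-8) - 5*(-8)) + (5*5 - 6*(-8)) + (6*3 - 0*5) + (0*6 - (-3)*3) + ((-3)*6 - (-6)*6) + ((-6)*(-8) - (-4)*6)
= 262
Area = |262|/2 = 131

131


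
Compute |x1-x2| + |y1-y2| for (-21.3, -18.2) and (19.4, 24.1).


|(-21.3)-19.4| + |(-18.2)-24.1| = 40.7 + 42.3 = 83

83


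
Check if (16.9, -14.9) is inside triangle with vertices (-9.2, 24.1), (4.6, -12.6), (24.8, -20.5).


Cross products: AB x AP = 419.67, BC x BP = 50.71, CA x CP = 161.94
All same sign? yes

Yes, inside


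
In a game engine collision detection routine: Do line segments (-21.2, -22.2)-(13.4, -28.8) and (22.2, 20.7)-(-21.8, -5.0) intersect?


Cross products: d1=772.22, d2=1951.84, d3=1770.78, d4=591.16
d1*d2 < 0 and d3*d4 < 0? no

No, they don't intersect


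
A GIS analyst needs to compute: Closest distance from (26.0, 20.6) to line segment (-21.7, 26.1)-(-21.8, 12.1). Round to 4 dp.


Project P onto AB: t = 0.3685 (clamped to [0,1])
Closest point on segment: (-21.7369, 20.941)
Distance: 47.7381

47.7381


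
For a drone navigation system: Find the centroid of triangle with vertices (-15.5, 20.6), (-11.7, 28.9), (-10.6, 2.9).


Centroid = ((x_A+x_B+x_C)/3, (y_A+y_B+y_C)/3)
= (((-15.5)+(-11.7)+(-10.6))/3, (20.6+28.9+2.9)/3)
= (-12.6, 17.4667)

(-12.6, 17.4667)


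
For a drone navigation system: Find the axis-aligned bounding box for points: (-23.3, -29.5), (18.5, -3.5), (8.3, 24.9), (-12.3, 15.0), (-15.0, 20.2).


x range: [-23.3, 18.5]
y range: [-29.5, 24.9]
Bounding box: (-23.3,-29.5) to (18.5,24.9)

(-23.3,-29.5) to (18.5,24.9)


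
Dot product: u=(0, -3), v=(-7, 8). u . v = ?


u . v = u_x*v_x + u_y*v_y = 0*(-7) + (-3)*8
= 0 + (-24) = -24

-24


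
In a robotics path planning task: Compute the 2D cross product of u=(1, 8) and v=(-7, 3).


u x v = u_x*v_y - u_y*v_x = 1*3 - 8*(-7)
= 3 - (-56) = 59

59


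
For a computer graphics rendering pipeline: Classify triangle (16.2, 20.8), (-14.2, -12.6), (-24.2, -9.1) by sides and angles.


Side lengths squared: AB^2=2039.72, BC^2=112.25, CA^2=2526.17
Sorted: [112.25, 2039.72, 2526.17]
By sides: Scalene, By angles: Obtuse

Scalene, Obtuse


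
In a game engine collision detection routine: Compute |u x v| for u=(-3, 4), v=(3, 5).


|u x v| = |(-3)*5 - 4*3|
= |(-15) - 12| = 27

27


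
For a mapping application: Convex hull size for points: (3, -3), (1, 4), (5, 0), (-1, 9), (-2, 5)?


Convex hull vertices (CCW): (-2, 5), (3, -3), (5, 0), (-1, 9)
Count = 4

4


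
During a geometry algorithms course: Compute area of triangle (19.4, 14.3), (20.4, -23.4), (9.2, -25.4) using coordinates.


Area = |x_A(y_B-y_C) + x_B(y_C-y_A) + x_C(y_A-y_B)|/2
= |38.8 + (-809.88) + 346.84|/2
= 424.24/2 = 212.12

212.12


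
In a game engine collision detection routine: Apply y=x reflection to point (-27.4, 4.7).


Reflection over y=x: (x,y) -> (y,x)
(-27.4, 4.7) -> (4.7, -27.4)

(4.7, -27.4)


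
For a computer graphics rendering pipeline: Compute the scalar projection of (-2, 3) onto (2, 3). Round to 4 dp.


u.v = 5, |v| = sqrt(13) = 3.6056
Scalar projection = u.v / |v| = 5 / sqrt(13) = 1.3868

1.3868


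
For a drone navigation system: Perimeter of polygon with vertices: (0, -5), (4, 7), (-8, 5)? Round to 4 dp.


Sides: (0, -5)->(4, 7): sqrt(160) = 12.649111, (4, 7)->(-8, 5): sqrt(148) = 12.165525, (-8, 5)->(0, -5): sqrt(164) = 12.806248
Sum = 37.620884
Perimeter = 37.6209

37.6209


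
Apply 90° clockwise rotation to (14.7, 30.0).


90° CW: (x,y) -> (y, -x)
(14.7,30) -> (30, -14.7)

(30, -14.7)


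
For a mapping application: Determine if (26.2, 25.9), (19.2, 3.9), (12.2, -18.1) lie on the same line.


Cross product: (19.2-26.2)*((-18.1)-25.9) - (3.9-25.9)*(12.2-26.2)
= 0

Yes, collinear


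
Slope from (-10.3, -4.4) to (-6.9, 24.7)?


slope = (y2-y1)/(x2-x1) = (24.7-(-4.4))/((-6.9)-(-10.3)) = 29.1/3.4 = 8.5588

8.5588


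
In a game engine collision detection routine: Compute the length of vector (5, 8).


|u| = sqrt(5^2 + 8^2) = sqrt(89) = 9.434

9.434


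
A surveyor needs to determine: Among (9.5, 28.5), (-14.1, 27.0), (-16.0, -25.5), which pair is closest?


d(P0,P1) = 23.6476, d(P0,P2) = 59.7181, d(P1,P2) = 52.5344
Closest: P0 and P1

Closest pair: (9.5, 28.5) and (-14.1, 27.0), distance = 23.6476


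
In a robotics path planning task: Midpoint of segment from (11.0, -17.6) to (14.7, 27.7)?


M = ((11+14.7)/2, ((-17.6)+27.7)/2)
= (12.85, 5.05)

(12.85, 5.05)


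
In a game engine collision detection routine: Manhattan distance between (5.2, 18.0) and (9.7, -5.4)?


|5.2-9.7| + |18-(-5.4)| = 4.5 + 23.4 = 27.9

27.9


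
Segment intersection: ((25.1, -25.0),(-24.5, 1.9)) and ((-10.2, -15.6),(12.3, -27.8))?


Cross products: d1=219.16, d2=219.29, d3=483.33, d4=483.2
d1*d2 < 0 and d3*d4 < 0? no

No, they don't intersect


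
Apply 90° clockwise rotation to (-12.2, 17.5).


90° CW: (x,y) -> (y, -x)
(-12.2,17.5) -> (17.5, 12.2)

(17.5, 12.2)


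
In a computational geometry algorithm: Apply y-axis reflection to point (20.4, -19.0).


Reflection over y-axis: (x,y) -> (-x,y)
(20.4, -19) -> (-20.4, -19)

(-20.4, -19)


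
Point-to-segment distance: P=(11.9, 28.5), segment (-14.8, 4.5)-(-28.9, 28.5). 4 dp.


Project P onto AB: t = 0.2575 (clamped to [0,1])
Closest point on segment: (-18.431, 10.6805)
Distance: 35.1782

35.1782


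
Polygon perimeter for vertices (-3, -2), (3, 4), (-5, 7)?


Sides: (-3, -2)->(3, 4): sqrt(72) = 8.485281, (3, 4)->(-5, 7): sqrt(73) = 8.544004, (-5, 7)->(-3, -2): sqrt(85) = 9.219544
Sum = 26.248829
Perimeter = 26.2488

26.2488


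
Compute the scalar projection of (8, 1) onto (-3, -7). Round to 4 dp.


u.v = -31, |v| = sqrt(58) = 7.6158
Scalar projection = u.v / |v| = -31 / sqrt(58) = -4.0705

-4.0705


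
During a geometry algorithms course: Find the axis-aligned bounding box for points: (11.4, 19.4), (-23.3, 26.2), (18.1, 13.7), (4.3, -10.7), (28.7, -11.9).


x range: [-23.3, 28.7]
y range: [-11.9, 26.2]
Bounding box: (-23.3,-11.9) to (28.7,26.2)

(-23.3,-11.9) to (28.7,26.2)


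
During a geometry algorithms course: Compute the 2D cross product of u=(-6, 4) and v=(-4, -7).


u x v = u_x*v_y - u_y*v_x = (-6)*(-7) - 4*(-4)
= 42 - (-16) = 58

58


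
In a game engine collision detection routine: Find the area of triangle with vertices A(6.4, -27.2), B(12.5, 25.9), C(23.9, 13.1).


Area = |x_A(y_B-y_C) + x_B(y_C-y_A) + x_C(y_A-y_B)|/2
= |81.92 + 503.75 + (-1269.09)|/2
= 683.42/2 = 341.71

341.71


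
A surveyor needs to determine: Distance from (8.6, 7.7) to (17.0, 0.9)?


dx=8.4, dy=-6.8
d^2 = 8.4^2 + (-6.8)^2 = 116.8
d = sqrt(116.8) = 10.8074

10.8074


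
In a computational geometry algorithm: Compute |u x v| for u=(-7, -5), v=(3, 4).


|u x v| = |(-7)*4 - (-5)*3|
= |(-28) - (-15)| = 13

13


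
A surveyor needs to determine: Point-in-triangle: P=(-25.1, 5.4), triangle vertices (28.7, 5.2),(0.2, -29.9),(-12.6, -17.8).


Cross products: AB x AP = -1894.08, BC x BP = -145.71, CA x CP = 1245.66
All same sign? no

No, outside


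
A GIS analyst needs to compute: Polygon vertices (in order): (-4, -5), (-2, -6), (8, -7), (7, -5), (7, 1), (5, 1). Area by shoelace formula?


Shoelace sum: ((-4)*(-6) - (-2)*(-5)) + ((-2)*(-7) - 8*(-6)) + (8*(-5) - 7*(-7)) + (7*1 - 7*(-5)) + (7*1 - 5*1) + (5*(-5) - (-4)*1)
= 108
Area = |108|/2 = 54

54


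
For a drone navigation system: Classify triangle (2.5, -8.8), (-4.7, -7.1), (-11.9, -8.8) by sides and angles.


Side lengths squared: AB^2=54.73, BC^2=54.73, CA^2=207.36
Sorted: [54.73, 54.73, 207.36]
By sides: Isosceles, By angles: Obtuse

Isosceles, Obtuse


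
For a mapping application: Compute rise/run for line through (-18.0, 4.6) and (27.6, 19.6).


slope = (y2-y1)/(x2-x1) = (19.6-4.6)/(27.6-(-18)) = 15/45.6 = 0.3289

0.3289


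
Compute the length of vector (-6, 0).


|u| = sqrt((-6)^2 + 0^2) = sqrt(36) = 6

6


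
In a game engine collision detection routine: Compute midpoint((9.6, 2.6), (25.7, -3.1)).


M = ((9.6+25.7)/2, (2.6+(-3.1))/2)
= (17.65, -0.25)

(17.65, -0.25)


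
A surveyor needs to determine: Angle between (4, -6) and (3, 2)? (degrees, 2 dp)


u.v = 0, |u| = sqrt(52) = 7.2111, |v| = sqrt(13) = 3.6056
cos(theta) = u.v/(|u||v|) = 0/sqrt(676) = 0
theta = acos(0) = 90 degrees

90 degrees


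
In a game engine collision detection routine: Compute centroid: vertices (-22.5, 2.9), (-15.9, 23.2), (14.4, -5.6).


Centroid = ((x_A+x_B+x_C)/3, (y_A+y_B+y_C)/3)
= (((-22.5)+(-15.9)+14.4)/3, (2.9+23.2+(-5.6))/3)
= (-8, 6.8333)

(-8, 6.8333)


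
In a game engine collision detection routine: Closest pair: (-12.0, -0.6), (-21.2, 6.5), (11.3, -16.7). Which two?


d(P0,P1) = 11.6211, d(P0,P2) = 28.3214, d(P1,P2) = 39.9311
Closest: P0 and P1

Closest pair: (-12.0, -0.6) and (-21.2, 6.5), distance = 11.6211


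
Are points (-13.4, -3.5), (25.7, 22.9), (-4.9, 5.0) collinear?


Cross product: (25.7-(-13.4))*(5-(-3.5)) - (22.9-(-3.5))*((-4.9)-(-13.4))
= 107.95

No, not collinear


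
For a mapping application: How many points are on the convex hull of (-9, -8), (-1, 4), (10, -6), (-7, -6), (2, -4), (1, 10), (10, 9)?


Convex hull vertices (CCW): (-9, -8), (10, -6), (10, 9), (1, 10)
Count = 4

4


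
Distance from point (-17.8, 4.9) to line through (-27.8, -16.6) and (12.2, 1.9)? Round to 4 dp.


|cross product| = 675
|line direction| = sqrt(1942.25) = 44.071
Distance = 675/sqrt(1942.25) = 15.3162

15.3162


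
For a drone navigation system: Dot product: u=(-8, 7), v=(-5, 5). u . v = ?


u . v = u_x*v_x + u_y*v_y = (-8)*(-5) + 7*5
= 40 + 35 = 75

75


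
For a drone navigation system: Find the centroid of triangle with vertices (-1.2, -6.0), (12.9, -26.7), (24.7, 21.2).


Centroid = ((x_A+x_B+x_C)/3, (y_A+y_B+y_C)/3)
= (((-1.2)+12.9+24.7)/3, ((-6)+(-26.7)+21.2)/3)
= (12.1333, -3.8333)

(12.1333, -3.8333)


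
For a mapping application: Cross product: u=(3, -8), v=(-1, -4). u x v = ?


u x v = u_x*v_y - u_y*v_x = 3*(-4) - (-8)*(-1)
= (-12) - 8 = -20

-20


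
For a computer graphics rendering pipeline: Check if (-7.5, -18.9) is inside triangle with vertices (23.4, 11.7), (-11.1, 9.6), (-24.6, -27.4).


Cross products: AB x AP = 990.81, BC x BP = 517.95, CA x CP = -260.61
All same sign? no

No, outside


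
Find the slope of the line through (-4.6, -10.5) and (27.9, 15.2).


slope = (y2-y1)/(x2-x1) = (15.2-(-10.5))/(27.9-(-4.6)) = 25.7/32.5 = 0.7908

0.7908


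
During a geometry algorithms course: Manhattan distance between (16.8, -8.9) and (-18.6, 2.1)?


|16.8-(-18.6)| + |(-8.9)-2.1| = 35.4 + 11 = 46.4

46.4


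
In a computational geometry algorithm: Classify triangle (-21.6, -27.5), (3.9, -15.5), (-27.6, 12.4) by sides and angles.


Side lengths squared: AB^2=794.25, BC^2=1770.66, CA^2=1628.01
Sorted: [794.25, 1628.01, 1770.66]
By sides: Scalene, By angles: Acute

Scalene, Acute


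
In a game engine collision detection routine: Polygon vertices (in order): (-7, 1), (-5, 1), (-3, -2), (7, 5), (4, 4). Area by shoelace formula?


Shoelace sum: ((-7)*1 - (-5)*1) + ((-5)*(-2) - (-3)*1) + ((-3)*5 - 7*(-2)) + (7*4 - 4*5) + (4*1 - (-7)*4)
= 50
Area = |50|/2 = 25

25


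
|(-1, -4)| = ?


|u| = sqrt((-1)^2 + (-4)^2) = sqrt(17) = 4.1231

4.1231


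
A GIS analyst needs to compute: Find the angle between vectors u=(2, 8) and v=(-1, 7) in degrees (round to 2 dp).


u.v = 54, |u| = sqrt(68) = 8.2462, |v| = sqrt(50) = 7.0711
cos(theta) = u.v/(|u||v|) = 54/sqrt(3400) = 0.926092
theta = acos(0.926092) = 22.17 degrees

22.17 degrees


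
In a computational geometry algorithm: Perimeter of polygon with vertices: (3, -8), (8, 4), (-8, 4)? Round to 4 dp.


Sides: (3, -8)->(8, 4): sqrt(169) = 13, (8, 4)->(-8, 4): sqrt(256) = 16, (-8, 4)->(3, -8): sqrt(265) = 16.278821
Sum = 45.278821
Perimeter = 45.2788

45.2788


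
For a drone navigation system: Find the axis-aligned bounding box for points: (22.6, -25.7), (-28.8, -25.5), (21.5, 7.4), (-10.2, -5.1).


x range: [-28.8, 22.6]
y range: [-25.7, 7.4]
Bounding box: (-28.8,-25.7) to (22.6,7.4)

(-28.8,-25.7) to (22.6,7.4)


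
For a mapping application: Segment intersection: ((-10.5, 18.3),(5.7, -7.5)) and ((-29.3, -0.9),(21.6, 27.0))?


Cross products: d1=452.76, d2=-1312.44, d3=-796.08, d4=969.12
d1*d2 < 0 and d3*d4 < 0? yes

Yes, they intersect


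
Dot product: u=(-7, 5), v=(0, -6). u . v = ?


u . v = u_x*v_x + u_y*v_y = (-7)*0 + 5*(-6)
= 0 + (-30) = -30

-30


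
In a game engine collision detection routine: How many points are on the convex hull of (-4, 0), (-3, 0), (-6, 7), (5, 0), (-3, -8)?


Convex hull vertices (CCW): (-6, 7), (-3, -8), (5, 0)
Count = 3

3


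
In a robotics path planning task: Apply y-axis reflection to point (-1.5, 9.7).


Reflection over y-axis: (x,y) -> (-x,y)
(-1.5, 9.7) -> (1.5, 9.7)

(1.5, 9.7)


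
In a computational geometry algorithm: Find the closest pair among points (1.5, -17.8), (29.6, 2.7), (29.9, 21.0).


d(P0,P1) = 34.783, d(P0,P2) = 48.0833, d(P1,P2) = 18.3025
Closest: P1 and P2

Closest pair: (29.6, 2.7) and (29.9, 21.0), distance = 18.3025


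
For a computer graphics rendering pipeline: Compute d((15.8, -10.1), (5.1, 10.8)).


dx=-10.7, dy=20.9
d^2 = (-10.7)^2 + 20.9^2 = 551.3
d = sqrt(551.3) = 23.4798

23.4798


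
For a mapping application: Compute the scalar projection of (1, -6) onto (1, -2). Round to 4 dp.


u.v = 13, |v| = sqrt(5) = 2.2361
Scalar projection = u.v / |v| = 13 / sqrt(5) = 5.8138

5.8138


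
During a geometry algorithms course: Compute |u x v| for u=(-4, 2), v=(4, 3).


|u x v| = |(-4)*3 - 2*4|
= |(-12) - 8| = 20

20


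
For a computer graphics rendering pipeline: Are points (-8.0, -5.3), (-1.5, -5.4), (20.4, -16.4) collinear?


Cross product: ((-1.5)-(-8))*((-16.4)-(-5.3)) - ((-5.4)-(-5.3))*(20.4-(-8))
= -69.31

No, not collinear
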